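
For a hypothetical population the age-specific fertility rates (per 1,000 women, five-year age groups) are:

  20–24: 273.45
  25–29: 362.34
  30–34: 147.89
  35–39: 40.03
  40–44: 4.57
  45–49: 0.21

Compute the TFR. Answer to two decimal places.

Sum of ASFRs = 273.45 + 362.34 + 147.89 + 40.03 + 4.57 + 0.21 = 828.49
TFR = 5 × 828.49 / 1000 = 4.14245

4.14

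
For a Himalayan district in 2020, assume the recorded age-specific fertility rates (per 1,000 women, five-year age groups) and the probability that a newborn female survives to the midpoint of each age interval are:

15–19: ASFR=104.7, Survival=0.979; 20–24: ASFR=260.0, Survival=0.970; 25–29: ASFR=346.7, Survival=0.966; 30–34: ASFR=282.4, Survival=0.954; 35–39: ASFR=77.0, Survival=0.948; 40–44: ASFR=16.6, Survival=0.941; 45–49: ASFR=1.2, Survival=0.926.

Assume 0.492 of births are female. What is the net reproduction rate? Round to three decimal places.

2.580

Proportion female at birth = 0.492.
Per-age-group product (5 × ASFR × survival probability):
  15–19: 5 × 104.7/1000 × 0.979 = 0.51251
  20–24: 5 × 260.0/1000 × 0.970 = 1.26100
  25–29: 5 × 346.7/1000 × 0.966 = 1.67456
  30–34: 5 × 282.4/1000 × 0.954 = 1.34705
  35–39: 5 × 77.0/1000 × 0.948 = 0.36498
  40–44: 5 × 16.6/1000 × 0.941 = 0.07810
  45–49: 5 × 1.2/1000 × 0.926 = 0.00556
Sum = 5.24376
NRR = 0.492 × 5.24376 = 2.57993
With NRR above 1 the population is above replacement fertility.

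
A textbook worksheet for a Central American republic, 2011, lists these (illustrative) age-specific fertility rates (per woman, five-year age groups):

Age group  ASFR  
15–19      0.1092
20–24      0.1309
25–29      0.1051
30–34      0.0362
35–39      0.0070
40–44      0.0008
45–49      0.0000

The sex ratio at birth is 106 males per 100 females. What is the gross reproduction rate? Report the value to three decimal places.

0.945

Proportion female at birth = 100 / (100 + 106) = 0.48544.
Sum of ASFRs = 0.1092 + 0.1309 + 0.1051 + 0.0362 + 0.0070 + 0.0008 + 0.0000 = 0.3892
TFR = 5 × 0.3892 = 1.946
GRR = 0.48544 × 1.946 = 0.94467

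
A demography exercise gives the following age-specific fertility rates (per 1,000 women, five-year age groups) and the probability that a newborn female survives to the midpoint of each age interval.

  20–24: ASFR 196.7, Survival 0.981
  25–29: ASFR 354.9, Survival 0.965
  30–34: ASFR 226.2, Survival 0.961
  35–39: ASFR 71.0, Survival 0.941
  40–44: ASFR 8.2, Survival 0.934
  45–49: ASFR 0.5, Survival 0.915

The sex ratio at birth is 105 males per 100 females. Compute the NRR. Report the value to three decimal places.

Proportion female at birth = 100 / (100 + 105) = 0.48780.
Per-age-group product (5 × ASFR × survival probability):
  20–24: 5 × 196.7/1000 × 0.981 = 0.96481
  25–29: 5 × 354.9/1000 × 0.965 = 1.71239
  30–34: 5 × 226.2/1000 × 0.961 = 1.08689
  35–39: 5 × 71.0/1000 × 0.941 = 0.33406
  40–44: 5 × 8.2/1000 × 0.934 = 0.03829
  45–49: 5 × 0.5/1000 × 0.915 = 0.00229
Sum = 4.13873
NRR = 0.48780 × 4.13873 = 2.01887
An NRR exceeding 1 indicates intrinsic growth under these rates.

2.019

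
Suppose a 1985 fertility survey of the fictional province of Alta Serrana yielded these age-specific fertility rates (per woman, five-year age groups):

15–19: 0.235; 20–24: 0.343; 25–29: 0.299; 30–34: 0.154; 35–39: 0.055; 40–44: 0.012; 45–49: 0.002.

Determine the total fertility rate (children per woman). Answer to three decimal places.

5.500

Sum of ASFRs = 0.235 + 0.343 + 0.299 + 0.154 + 0.055 + 0.012 + 0.002 = 1.100
TFR = 5 × 1.100 = 5.5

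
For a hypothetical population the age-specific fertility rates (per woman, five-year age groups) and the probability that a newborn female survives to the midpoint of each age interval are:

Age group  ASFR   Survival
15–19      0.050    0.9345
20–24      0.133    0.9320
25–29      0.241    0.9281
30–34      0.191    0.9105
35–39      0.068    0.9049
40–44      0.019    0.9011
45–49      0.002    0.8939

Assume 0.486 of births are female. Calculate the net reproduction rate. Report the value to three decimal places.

Proportion female at birth = 0.486.
Per-age-group product (5 × ASFR × survival probability):
  15–19: 5 × 0.050 × 0.9345 = 0.23363
  20–24: 5 × 0.133 × 0.9320 = 0.61978
  25–29: 5 × 0.241 × 0.9281 = 1.11836
  30–34: 5 × 0.191 × 0.9105 = 0.86953
  35–39: 5 × 0.068 × 0.9049 = 0.30767
  40–44: 5 × 0.019 × 0.9011 = 0.08560
  45–49: 5 × 0.002 × 0.8939 = 0.00894
Sum = 3.24351
NRR = 0.486 × 3.24351 = 1.57635

1.576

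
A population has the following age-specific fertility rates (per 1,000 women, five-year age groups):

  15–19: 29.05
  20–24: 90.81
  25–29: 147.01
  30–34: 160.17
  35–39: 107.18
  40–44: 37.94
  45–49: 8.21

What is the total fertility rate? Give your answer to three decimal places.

2.902

Sum of ASFRs = 29.05 + 90.81 + 147.01 + 160.17 + 107.18 + 37.94 + 8.21 = 580.37
TFR = 5 × 580.37 / 1000 = 2.90185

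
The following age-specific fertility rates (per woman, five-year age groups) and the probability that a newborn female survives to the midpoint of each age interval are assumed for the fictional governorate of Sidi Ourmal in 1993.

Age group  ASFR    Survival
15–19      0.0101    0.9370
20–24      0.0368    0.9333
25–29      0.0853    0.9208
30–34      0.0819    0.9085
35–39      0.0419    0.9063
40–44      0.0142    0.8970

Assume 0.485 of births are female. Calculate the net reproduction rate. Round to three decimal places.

0.600

Proportion female at birth = 0.485.
Survival-weighted fertility by age (5·fₓ·Sₓ):
  15–19: 5 × 0.0101 × 0.9370 = 0.04732
  20–24: 5 × 0.0368 × 0.9333 = 0.17173
  25–29: 5 × 0.0853 × 0.9208 = 0.39272
  30–34: 5 × 0.0819 × 0.9085 = 0.37203
  35–39: 5 × 0.0419 × 0.9063 = 0.18987
  40–44: 5 × 0.0142 × 0.8970 = 0.06369
Sum = 1.23736
NRR = 0.485 × 1.23736 = 0.60012
An NRR under 1 implies long-run decline under these rates.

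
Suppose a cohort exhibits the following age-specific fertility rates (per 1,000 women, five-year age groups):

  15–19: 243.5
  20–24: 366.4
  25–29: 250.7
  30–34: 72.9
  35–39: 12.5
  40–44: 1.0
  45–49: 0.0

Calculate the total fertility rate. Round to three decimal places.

4.735

Sum of ASFRs = 243.5 + 366.4 + 250.7 + 72.9 + 12.5 + 1.0 + 0.0 = 947.0
TFR = 5 × 947.0 / 1000 = 4.735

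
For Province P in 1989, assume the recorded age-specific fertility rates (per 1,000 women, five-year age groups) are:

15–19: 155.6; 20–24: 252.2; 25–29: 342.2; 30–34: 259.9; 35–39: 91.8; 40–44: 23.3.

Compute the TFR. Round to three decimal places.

5.625

Sum of ASFRs = 155.6 + 252.2 + 342.2 + 259.9 + 91.8 + 23.3 = 1125.0
TFR = 5 × 1125.0 / 1000 = 5.625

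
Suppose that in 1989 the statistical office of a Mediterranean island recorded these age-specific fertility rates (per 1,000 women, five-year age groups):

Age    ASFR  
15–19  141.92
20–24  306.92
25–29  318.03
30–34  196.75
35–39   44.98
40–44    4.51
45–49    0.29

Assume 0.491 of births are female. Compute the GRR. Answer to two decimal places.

Proportion female at birth = 0.491.
Sum of ASFRs = 141.92 + 306.92 + 318.03 + 196.75 + 44.98 + 4.51 + 0.29 = 1013.40
TFR = 5 × 1013.40 / 1000 = 5.067
GRR = 0.491 × 5.067 = 2.48790

2.49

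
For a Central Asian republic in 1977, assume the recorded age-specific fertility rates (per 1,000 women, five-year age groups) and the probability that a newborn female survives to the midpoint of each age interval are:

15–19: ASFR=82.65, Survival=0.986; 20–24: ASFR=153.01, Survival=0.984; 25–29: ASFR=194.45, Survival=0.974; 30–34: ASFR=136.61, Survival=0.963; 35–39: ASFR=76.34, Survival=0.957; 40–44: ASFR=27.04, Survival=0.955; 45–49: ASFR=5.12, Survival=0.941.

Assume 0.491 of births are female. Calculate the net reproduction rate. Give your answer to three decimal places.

1.612

Proportion female at birth = 0.491.
Weighting each age-specific rate by interval width and survival:
  15–19: 5 × 82.65/1000 × 0.986 = 0.40746
  20–24: 5 × 153.01/1000 × 0.984 = 0.75281
  25–29: 5 × 194.45/1000 × 0.974 = 0.94697
  30–34: 5 × 136.61/1000 × 0.963 = 0.65778
  35–39: 5 × 76.34/1000 × 0.957 = 0.36529
  40–44: 5 × 27.04/1000 × 0.955 = 0.12912
  45–49: 5 × 5.12/1000 × 0.941 = 0.02409
Sum = 3.28352
NRR = 0.491 × 3.28352 = 1.61221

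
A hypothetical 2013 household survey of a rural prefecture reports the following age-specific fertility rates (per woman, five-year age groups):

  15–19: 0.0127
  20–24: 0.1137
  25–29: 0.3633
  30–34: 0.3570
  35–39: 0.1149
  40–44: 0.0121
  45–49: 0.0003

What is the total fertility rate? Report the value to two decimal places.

4.87

Sum of ASFRs = 0.0127 + 0.1137 + 0.3633 + 0.3570 + 0.1149 + 0.0121 + 0.0003 = 0.9740
TFR = 5 × 0.9740 = 4.87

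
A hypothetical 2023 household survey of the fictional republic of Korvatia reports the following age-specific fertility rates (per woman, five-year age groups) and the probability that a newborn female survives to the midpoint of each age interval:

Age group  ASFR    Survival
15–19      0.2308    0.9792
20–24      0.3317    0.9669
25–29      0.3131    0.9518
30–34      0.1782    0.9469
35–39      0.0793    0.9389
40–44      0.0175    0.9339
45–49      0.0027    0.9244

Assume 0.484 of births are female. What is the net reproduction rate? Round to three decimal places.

2.678

Proportion female at birth = 0.484.
Each age group contributes 5 × ASFR × survival:
  15–19: 5 × 0.2308 × 0.9792 = 1.13000
  20–24: 5 × 0.3317 × 0.9669 = 1.60360
  25–29: 5 × 0.3131 × 0.9518 = 1.49004
  30–34: 5 × 0.1782 × 0.9469 = 0.84369
  35–39: 5 × 0.0793 × 0.9389 = 0.37227
  40–44: 5 × 0.0175 × 0.9339 = 0.08172
  45–49: 5 × 0.0027 × 0.9244 = 0.01248
Sum = 5.53380
NRR = 0.484 × 5.53380 = 2.67836
With NRR above 1 the population is above replacement fertility.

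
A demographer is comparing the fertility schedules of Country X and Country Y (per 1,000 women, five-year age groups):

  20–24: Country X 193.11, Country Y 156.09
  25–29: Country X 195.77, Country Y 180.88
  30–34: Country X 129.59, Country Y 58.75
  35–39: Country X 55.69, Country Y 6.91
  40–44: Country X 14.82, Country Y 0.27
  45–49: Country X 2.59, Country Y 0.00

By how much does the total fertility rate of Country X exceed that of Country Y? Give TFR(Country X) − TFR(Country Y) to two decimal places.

0.94

Country X:
  Sum of ASFRs = 193.11 + 195.77 + 129.59 + 55.69 + 14.82 + 2.59 = 591.57
  TFR = 5 × 591.57 / 1000 = 2.95785
Country Y:
  Sum of ASFRs = 156.09 + 180.88 + 58.75 + 6.91 + 0.27 + 0.00 = 402.90
  TFR = 5 × 402.90 / 1000 = 2.0145
Difference = 2.95785 − 2.0145 = 0.94335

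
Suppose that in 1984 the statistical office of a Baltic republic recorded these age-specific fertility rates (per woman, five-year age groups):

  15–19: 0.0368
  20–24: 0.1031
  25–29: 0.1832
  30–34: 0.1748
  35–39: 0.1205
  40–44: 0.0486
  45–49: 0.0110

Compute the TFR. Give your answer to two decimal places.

3.39

Sum of ASFRs = 0.0368 + 0.1031 + 0.1832 + 0.1748 + 0.1205 + 0.0486 + 0.0110 = 0.6780
TFR = 5 × 0.6780 = 3.39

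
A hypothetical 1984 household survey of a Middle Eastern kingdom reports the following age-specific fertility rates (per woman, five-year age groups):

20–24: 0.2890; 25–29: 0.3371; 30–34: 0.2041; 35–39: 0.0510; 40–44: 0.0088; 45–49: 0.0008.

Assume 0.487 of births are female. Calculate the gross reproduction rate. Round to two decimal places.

Proportion female at birth = 0.487.
Sum of ASFRs = 0.2890 + 0.3371 + 0.2041 + 0.0510 + 0.0088 + 0.0008 = 0.8908
TFR = 5 × 0.8908 = 4.454
GRR = 0.487 × 4.454 = 2.16910

2.17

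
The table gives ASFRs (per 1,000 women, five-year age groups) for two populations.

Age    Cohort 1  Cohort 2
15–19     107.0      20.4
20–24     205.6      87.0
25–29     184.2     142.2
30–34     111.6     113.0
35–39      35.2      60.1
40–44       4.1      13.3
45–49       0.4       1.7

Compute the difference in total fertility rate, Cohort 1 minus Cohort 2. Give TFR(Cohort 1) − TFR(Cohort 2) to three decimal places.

Cohort 1:
  Sum of ASFRs = 107.0 + 205.6 + 184.2 + 111.6 + 35.2 + 4.1 + 0.4 = 648.1
  TFR = 5 × 648.1 / 1000 = 3.2405
Cohort 2:
  Sum of ASFRs = 20.4 + 87.0 + 142.2 + 113.0 + 60.1 + 13.3 + 1.7 = 437.7
  TFR = 5 × 437.7 / 1000 = 2.1885
Difference = 3.2405 − 2.1885 = 1.052

1.052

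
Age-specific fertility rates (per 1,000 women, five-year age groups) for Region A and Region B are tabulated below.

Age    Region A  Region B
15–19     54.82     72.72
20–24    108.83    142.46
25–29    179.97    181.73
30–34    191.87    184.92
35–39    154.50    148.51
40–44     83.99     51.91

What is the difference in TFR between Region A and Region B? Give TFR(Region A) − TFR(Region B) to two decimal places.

-0.04

Region A:
  Sum of ASFRs = 54.82 + 108.83 + 179.97 + 191.87 + 154.50 + 83.99 = 773.98
  TFR = 5 × 773.98 / 1000 = 3.8699
Region B:
  Sum of ASFRs = 72.72 + 142.46 + 181.73 + 184.92 + 148.51 + 51.91 = 782.25
  TFR = 5 × 782.25 / 1000 = 3.91125
Difference = 3.8699 − 3.91125 = -0.04135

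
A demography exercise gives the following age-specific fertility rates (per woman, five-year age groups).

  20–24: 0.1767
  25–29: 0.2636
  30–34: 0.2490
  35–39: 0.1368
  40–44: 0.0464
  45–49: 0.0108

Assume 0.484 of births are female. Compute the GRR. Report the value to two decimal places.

Proportion female at birth = 0.484.
Sum of ASFRs = 0.1767 + 0.2636 + 0.2490 + 0.1368 + 0.0464 + 0.0108 = 0.8833
TFR = 5 × 0.8833 = 4.4165
GRR = 0.484 × 4.4165 = 2.13759

2.14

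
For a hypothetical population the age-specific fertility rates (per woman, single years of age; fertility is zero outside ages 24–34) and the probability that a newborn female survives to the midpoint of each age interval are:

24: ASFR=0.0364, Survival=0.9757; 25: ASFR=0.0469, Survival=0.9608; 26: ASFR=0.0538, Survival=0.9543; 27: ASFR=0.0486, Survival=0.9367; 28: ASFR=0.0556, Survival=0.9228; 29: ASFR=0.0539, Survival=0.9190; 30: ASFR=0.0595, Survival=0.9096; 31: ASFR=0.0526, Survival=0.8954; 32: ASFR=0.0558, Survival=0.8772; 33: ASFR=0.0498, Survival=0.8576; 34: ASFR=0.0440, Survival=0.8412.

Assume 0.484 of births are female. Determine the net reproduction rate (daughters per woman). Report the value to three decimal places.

0.246

Proportion female at birth = 0.484.
Each age group contributes 1 × ASFR × survival:
  24: 1 × 0.0364 × 0.9757 = 0.03552
  25: 1 × 0.0469 × 0.9608 = 0.04506
  26: 1 × 0.0538 × 0.9543 = 0.05134
  27: 1 × 0.0486 × 0.9367 = 0.04552
  28: 1 × 0.0556 × 0.9228 = 0.05131
  29: 1 × 0.0539 × 0.9190 = 0.04953
  30: 1 × 0.0595 × 0.9096 = 0.05412
  31: 1 × 0.0526 × 0.8954 = 0.04710
  32: 1 × 0.0558 × 0.8772 = 0.04895
  33: 1 × 0.0498 × 0.8576 = 0.04271
  34: 1 × 0.0440 × 0.8412 = 0.03701
Sum = 0.50817
NRR = 0.484 × 0.50817 = 0.24595
NRR < 1, so the cohort does not fully replace itself.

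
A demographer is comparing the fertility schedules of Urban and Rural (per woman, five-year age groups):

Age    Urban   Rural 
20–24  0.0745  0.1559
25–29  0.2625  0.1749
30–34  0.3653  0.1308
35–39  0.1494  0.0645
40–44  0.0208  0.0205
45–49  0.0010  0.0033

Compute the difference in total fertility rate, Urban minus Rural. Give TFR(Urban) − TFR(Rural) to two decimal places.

1.62

Urban:
  Sum of ASFRs = 0.0745 + 0.2625 + 0.3653 + 0.1494 + 0.0208 + 0.0010 = 0.8735
  TFR = 5 × 0.8735 = 4.3675
Rural:
  Sum of ASFRs = 0.1559 + 0.1749 + 0.1308 + 0.0645 + 0.0205 + 0.0033 = 0.5499
  TFR = 5 × 0.5499 = 2.7495
Difference = 4.3675 − 2.7495 = 1.618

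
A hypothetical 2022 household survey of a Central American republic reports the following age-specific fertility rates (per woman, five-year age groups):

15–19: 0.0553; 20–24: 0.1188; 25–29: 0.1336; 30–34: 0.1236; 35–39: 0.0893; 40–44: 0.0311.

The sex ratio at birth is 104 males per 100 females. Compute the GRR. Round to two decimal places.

1.35

Proportion female at birth = 100 / (100 + 104) = 0.49020.
Sum of ASFRs = 0.0553 + 0.1188 + 0.1336 + 0.1236 + 0.0893 + 0.0311 = 0.5517
TFR = 5 × 0.5517 = 2.7585
GRR = 0.49020 × 2.7585 = 1.35222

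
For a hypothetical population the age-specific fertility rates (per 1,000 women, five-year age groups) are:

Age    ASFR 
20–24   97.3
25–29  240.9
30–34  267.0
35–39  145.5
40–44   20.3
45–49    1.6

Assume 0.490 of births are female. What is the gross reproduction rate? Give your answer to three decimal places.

Proportion female at birth = 0.490.
Sum of ASFRs = 97.3 + 240.9 + 267.0 + 145.5 + 20.3 + 1.6 = 772.6
TFR = 5 × 772.6 / 1000 = 3.863
GRR = 0.490 × 3.863 = 1.89287

1.893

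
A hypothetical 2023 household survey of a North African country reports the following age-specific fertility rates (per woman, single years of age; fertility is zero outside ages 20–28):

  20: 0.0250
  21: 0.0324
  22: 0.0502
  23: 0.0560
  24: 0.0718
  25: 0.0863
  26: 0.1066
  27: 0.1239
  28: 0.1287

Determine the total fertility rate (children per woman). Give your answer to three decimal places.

0.681

Sum of ASFRs = 0.0250 + 0.0324 + 0.0502 + 0.0560 + 0.0718 + 0.0863 + 0.1066 + 0.1239 + 0.1287 = 0.6809
TFR = 0.6809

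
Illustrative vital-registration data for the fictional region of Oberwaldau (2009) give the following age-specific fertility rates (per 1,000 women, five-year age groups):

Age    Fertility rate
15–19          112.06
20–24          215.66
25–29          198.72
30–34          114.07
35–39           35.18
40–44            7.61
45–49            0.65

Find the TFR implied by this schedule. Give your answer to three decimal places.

3.420

Sum of ASFRs = 112.06 + 215.66 + 198.72 + 114.07 + 35.18 + 7.61 + 0.65 = 683.95
TFR = 5 × 683.95 / 1000 = 3.41975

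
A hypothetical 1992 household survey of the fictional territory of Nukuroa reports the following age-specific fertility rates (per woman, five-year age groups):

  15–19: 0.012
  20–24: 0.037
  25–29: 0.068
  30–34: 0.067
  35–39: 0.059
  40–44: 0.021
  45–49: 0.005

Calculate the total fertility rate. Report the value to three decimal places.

1.345

Sum of ASFRs = 0.012 + 0.037 + 0.068 + 0.067 + 0.059 + 0.021 + 0.005 = 0.269
TFR = 5 × 0.269 = 1.345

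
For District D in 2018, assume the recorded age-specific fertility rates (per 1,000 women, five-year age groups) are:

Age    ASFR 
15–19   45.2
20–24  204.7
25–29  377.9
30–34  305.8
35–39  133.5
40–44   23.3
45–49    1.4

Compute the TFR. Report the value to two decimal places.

5.46

Sum of ASFRs = 45.2 + 204.7 + 377.9 + 305.8 + 133.5 + 23.3 + 1.4 = 1091.8
TFR = 5 × 1091.8 / 1000 = 5.459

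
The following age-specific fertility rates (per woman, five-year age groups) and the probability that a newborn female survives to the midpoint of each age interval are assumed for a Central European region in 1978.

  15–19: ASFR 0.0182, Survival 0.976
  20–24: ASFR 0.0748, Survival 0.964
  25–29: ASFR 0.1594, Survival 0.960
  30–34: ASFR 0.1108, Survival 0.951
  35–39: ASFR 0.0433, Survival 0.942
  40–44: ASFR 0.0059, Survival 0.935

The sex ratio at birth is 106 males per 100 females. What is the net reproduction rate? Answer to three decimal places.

0.958

Proportion female at birth = 100 / (100 + 106) = 0.48544.
Survival-weighted fertility by age (5·fₓ·Sₓ):
  15–19: 5 × 0.0182 × 0.976 = 0.08882
  20–24: 5 × 0.0748 × 0.964 = 0.36054
  25–29: 5 × 0.1594 × 0.960 = 0.76512
  30–34: 5 × 0.1108 × 0.951 = 0.52685
  35–39: 5 × 0.0433 × 0.942 = 0.20394
  40–44: 5 × 0.0059 × 0.935 = 0.02758
Sum = 1.97285
NRR = 0.48544 × 1.97285 = 0.95770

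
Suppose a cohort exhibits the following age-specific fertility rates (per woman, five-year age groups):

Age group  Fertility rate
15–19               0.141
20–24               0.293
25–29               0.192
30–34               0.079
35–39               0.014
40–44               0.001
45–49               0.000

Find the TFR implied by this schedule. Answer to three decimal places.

3.600

Sum of ASFRs = 0.141 + 0.293 + 0.192 + 0.079 + 0.014 + 0.001 + 0.000 = 0.720
TFR = 5 × 0.720 = 3.6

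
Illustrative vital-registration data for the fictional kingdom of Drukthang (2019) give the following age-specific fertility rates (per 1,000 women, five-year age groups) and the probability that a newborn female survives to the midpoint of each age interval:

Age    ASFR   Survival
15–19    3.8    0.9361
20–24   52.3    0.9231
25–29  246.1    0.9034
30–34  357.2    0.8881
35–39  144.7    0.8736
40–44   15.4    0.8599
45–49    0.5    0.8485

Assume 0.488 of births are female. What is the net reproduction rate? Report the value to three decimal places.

Proportion female at birth = 0.488.
Weighting each age-specific rate by interval width and survival:
  15–19: 5 × 3.8/1000 × 0.9361 = 0.01779
  20–24: 5 × 52.3/1000 × 0.9231 = 0.24139
  25–29: 5 × 246.1/1000 × 0.9034 = 1.11163
  30–34: 5 × 357.2/1000 × 0.8881 = 1.58615
  35–39: 5 × 144.7/1000 × 0.8736 = 0.63205
  40–44: 5 × 15.4/1000 × 0.8599 = 0.06621
  45–49: 5 × 0.5/1000 × 0.8485 = 0.00212
Sum = 3.65734
NRR = 0.488 × 3.65734 = 1.78478
NRR > 1, so each generation more than replaces itself.

1.785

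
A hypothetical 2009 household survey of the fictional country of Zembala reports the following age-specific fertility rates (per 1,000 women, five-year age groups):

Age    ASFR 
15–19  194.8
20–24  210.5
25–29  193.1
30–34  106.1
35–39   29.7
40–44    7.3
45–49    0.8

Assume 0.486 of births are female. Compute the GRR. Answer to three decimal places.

1.804

Proportion female at birth = 0.486.
Sum of ASFRs = 194.8 + 210.5 + 193.1 + 106.1 + 29.7 + 7.3 + 0.8 = 742.3
TFR = 5 × 742.3 / 1000 = 3.7115
GRR = 0.486 × 3.7115 = 1.80379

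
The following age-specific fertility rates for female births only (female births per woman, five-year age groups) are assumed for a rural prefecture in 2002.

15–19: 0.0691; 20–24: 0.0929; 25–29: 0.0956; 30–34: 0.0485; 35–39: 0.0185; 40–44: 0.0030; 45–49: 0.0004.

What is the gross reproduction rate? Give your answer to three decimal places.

1.640

Sum of female ASFRs = 0.0691 + 0.0929 + 0.0956 + 0.0485 + 0.0185 + 0.0030 + 0.0004 = 0.3280
GRR = 5 × 0.3280 = 1.64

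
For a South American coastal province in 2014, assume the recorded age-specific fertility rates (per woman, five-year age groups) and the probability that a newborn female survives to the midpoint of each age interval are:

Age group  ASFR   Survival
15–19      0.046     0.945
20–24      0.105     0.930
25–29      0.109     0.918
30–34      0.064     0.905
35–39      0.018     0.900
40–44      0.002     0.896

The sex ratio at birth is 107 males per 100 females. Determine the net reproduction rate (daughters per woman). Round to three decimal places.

0.766

Proportion female at birth = 100 / (100 + 107) = 0.48309.
Weighting each age-specific rate by interval width and survival:
  15–19: 5 × 0.046 × 0.945 = 0.21735
  20–24: 5 × 0.105 × 0.930 = 0.48825
  25–29: 5 × 0.109 × 0.918 = 0.50031
  30–34: 5 × 0.064 × 0.905 = 0.28960
  35–39: 5 × 0.018 × 0.900 = 0.08100
  40–44: 5 × 0.002 × 0.896 = 0.00896
Sum = 1.58547
NRR = 0.48309 × 1.58547 = 0.76592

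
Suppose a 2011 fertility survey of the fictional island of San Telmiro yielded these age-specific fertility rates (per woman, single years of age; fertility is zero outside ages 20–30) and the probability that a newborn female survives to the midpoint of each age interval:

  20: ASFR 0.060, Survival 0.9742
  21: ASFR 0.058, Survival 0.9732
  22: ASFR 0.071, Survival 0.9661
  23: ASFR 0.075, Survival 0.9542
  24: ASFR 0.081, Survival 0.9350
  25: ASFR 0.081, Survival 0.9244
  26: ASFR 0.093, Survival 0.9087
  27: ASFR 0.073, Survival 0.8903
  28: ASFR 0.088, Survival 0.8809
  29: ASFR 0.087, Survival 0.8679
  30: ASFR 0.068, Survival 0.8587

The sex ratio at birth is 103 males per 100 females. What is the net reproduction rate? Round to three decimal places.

Proportion female at birth = 100 / (100 + 103) = 0.49261.
Each age group contributes 1 × ASFR × survival:
  20: 1 × 0.060 × 0.9742 = 0.05845
  21: 1 × 0.058 × 0.9732 = 0.05645
  22: 1 × 0.071 × 0.9661 = 0.06859
  23: 1 × 0.075 × 0.9542 = 0.07157
  24: 1 × 0.081 × 0.9350 = 0.07574
  25: 1 × 0.081 × 0.9244 = 0.07488
  26: 1 × 0.093 × 0.9087 = 0.08451
  27: 1 × 0.073 × 0.8903 = 0.06499
  28: 1 × 0.088 × 0.8809 = 0.07752
  29: 1 × 0.087 × 0.8679 = 0.07551
  30: 1 × 0.068 × 0.8587 = 0.05839
Sum = 0.76660
NRR = 0.49261 × 0.76660 = 0.37763

0.378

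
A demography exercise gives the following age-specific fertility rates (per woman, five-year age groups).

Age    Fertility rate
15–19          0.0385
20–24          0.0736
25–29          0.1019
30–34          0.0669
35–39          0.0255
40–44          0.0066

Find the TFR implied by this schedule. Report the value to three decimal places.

Sum of ASFRs = 0.0385 + 0.0736 + 0.1019 + 0.0669 + 0.0255 + 0.0066 = 0.3130
TFR = 5 × 0.3130 = 1.565

1.565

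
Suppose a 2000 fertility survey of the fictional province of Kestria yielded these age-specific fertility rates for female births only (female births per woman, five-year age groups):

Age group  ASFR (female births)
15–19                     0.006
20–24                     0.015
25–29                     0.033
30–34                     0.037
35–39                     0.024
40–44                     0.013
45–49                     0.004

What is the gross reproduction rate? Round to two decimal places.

0.66

Sum of female ASFRs = 0.006 + 0.015 + 0.033 + 0.037 + 0.024 + 0.013 + 0.004 = 0.132
GRR = 5 × 0.132 = 0.66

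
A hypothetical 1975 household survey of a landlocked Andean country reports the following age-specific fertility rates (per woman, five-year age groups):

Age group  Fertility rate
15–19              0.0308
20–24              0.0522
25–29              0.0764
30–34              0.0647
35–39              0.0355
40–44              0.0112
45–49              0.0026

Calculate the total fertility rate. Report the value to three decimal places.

Sum of ASFRs = 0.0308 + 0.0522 + 0.0764 + 0.0647 + 0.0355 + 0.0112 + 0.0026 = 0.2734
TFR = 5 × 0.2734 = 1.367

1.367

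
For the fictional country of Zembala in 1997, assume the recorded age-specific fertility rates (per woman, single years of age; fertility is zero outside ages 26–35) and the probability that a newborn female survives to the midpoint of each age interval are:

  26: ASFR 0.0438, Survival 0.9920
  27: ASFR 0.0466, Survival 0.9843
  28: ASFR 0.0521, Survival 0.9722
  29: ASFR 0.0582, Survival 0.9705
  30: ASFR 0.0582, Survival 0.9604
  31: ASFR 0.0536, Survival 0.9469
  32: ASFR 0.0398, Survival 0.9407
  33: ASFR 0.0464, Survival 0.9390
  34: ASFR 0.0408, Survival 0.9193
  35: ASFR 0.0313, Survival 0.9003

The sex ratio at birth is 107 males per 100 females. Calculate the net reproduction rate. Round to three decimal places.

Proportion female at birth = 100 / (100 + 107) = 0.48309.
Per-age-group product (1 × ASFR × survival probability):
  26: 1 × 0.0438 × 0.9920 = 0.04345
  27: 1 × 0.0466 × 0.9843 = 0.04587
  28: 1 × 0.0521 × 0.9722 = 0.05065
  29: 1 × 0.0582 × 0.9705 = 0.05648
  30: 1 × 0.0582 × 0.9604 = 0.05590
  31: 1 × 0.0536 × 0.9469 = 0.05075
  32: 1 × 0.0398 × 0.9407 = 0.03744
  33: 1 × 0.0464 × 0.9390 = 0.04357
  34: 1 × 0.0408 × 0.9193 = 0.03751
  35: 1 × 0.0313 × 0.9003 = 0.02818
Sum = 0.44980
NRR = 0.48309 × 0.44980 = 0.21729

0.217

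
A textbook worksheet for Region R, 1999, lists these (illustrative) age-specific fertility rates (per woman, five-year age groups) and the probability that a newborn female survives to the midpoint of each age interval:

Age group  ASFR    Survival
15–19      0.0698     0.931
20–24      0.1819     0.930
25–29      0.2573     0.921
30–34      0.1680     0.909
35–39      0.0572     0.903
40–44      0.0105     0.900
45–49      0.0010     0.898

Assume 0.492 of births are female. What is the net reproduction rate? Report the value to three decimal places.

1.687

Proportion female at birth = 0.492.
Per-age-group product (5 × ASFR × survival probability):
  15–19: 5 × 0.0698 × 0.931 = 0.32492
  20–24: 5 × 0.1819 × 0.930 = 0.84584
  25–29: 5 × 0.2573 × 0.921 = 1.18487
  30–34: 5 × 0.1680 × 0.909 = 0.76356
  35–39: 5 × 0.0572 × 0.903 = 0.25826
  40–44: 5 × 0.0105 × 0.900 = 0.04725
  45–49: 5 × 0.0010 × 0.898 = 0.00449
Sum = 3.42919
NRR = 0.492 × 3.42919 = 1.68716
An NRR exceeding 1 indicates intrinsic growth under these rates.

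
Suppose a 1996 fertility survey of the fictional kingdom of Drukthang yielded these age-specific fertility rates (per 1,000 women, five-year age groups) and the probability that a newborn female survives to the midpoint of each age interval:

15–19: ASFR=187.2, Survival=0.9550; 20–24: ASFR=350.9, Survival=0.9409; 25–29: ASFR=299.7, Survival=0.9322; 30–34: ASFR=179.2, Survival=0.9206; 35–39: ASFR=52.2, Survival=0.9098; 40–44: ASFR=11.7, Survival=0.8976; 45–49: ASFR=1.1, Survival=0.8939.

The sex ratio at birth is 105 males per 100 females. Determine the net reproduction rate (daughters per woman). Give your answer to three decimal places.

Proportion female at birth = 100 / (100 + 105) = 0.48780.
Each age group contributes 5 × ASFR × survival:
  15–19: 5 × 187.2/1000 × 0.9550 = 0.89388
  20–24: 5 × 350.9/1000 × 0.9409 = 1.65081
  25–29: 5 × 299.7/1000 × 0.9322 = 1.39690
  30–34: 5 × 179.2/1000 × 0.9206 = 0.82486
  35–39: 5 × 52.2/1000 × 0.9098 = 0.23746
  40–44: 5 × 11.7/1000 × 0.8976 = 0.05251
  45–49: 5 × 1.1/1000 × 0.8939 = 0.00492
Sum = 5.06134
NRR = 0.48780 × 5.06134 = 2.46892
An NRR exceeding 1 indicates intrinsic growth under these rates.

2.469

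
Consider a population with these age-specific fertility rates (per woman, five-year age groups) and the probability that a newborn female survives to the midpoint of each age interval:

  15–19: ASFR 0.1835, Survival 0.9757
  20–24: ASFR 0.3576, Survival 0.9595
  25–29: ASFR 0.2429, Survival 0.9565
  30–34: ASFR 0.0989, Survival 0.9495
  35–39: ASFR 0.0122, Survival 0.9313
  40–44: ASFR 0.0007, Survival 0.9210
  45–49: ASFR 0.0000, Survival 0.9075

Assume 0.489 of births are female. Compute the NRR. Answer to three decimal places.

2.104

Proportion female at birth = 0.489.
Per-age-group product (5 × ASFR × survival probability):
  15–19: 5 × 0.1835 × 0.9757 = 0.89520
  20–24: 5 × 0.3576 × 0.9595 = 1.71559
  25–29: 5 × 0.2429 × 0.9565 = 1.16167
  30–34: 5 × 0.0989 × 0.9495 = 0.46953
  35–39: 5 × 0.0122 × 0.9313 = 0.05681
  40–44: 5 × 0.0007 × 0.9210 = 0.00322
  45–49: 5 × 0.0000 × 0.9075 = 0.00000
Sum = 4.30202
NRR = 0.489 × 4.30202 = 2.10369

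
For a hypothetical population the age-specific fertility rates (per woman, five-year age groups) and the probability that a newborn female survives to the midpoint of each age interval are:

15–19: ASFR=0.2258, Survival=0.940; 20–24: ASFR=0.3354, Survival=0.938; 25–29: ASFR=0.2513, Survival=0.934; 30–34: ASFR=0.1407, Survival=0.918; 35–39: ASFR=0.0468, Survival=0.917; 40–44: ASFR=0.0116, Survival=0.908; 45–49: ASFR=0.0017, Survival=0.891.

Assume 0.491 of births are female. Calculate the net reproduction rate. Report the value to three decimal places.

Proportion female at birth = 0.491.
Survival-weighted fertility by age (5·fₓ·Sₓ):
  15–19: 5 × 0.2258 × 0.940 = 1.06126
  20–24: 5 × 0.3354 × 0.938 = 1.57303
  25–29: 5 × 0.2513 × 0.934 = 1.17357
  30–34: 5 × 0.1407 × 0.918 = 0.64581
  35–39: 5 × 0.0468 × 0.917 = 0.21458
  40–44: 5 × 0.0116 × 0.908 = 0.05266
  45–49: 5 × 0.0017 × 0.891 = 0.00757
Sum = 4.72848
NRR = 0.491 × 4.72848 = 2.32168
With NRR above 1 the population is above replacement fertility.

2.322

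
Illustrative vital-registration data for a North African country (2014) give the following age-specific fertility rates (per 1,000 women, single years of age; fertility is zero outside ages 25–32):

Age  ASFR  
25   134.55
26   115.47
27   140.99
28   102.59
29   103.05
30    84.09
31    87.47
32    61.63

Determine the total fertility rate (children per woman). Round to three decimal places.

0.830

Sum of ASFRs = 134.55 + 115.47 + 140.99 + 102.59 + 103.05 + 84.09 + 87.47 + 61.63 = 829.84
TFR = 829.84 / 1000 = 0.82984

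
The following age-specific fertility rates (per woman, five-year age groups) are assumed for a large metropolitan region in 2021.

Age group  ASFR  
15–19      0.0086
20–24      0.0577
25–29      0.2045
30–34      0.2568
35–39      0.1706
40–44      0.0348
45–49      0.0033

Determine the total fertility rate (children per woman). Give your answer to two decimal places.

Sum of ASFRs = 0.0086 + 0.0577 + 0.2045 + 0.2568 + 0.1706 + 0.0348 + 0.0033 = 0.7363
TFR = 5 × 0.7363 = 3.6815

3.68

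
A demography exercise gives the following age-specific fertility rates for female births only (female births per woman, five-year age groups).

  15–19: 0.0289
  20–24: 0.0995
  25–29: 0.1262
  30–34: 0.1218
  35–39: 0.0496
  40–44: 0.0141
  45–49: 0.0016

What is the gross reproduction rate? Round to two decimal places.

Sum of female ASFRs = 0.0289 + 0.0995 + 0.1262 + 0.1218 + 0.0496 + 0.0141 + 0.0016 = 0.4417
GRR = 5 × 0.4417 = 2.2085

2.21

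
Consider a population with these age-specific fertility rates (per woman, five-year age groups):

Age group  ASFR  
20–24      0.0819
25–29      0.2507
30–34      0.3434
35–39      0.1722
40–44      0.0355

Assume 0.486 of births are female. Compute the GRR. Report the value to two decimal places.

Proportion female at birth = 0.486.
Sum of ASFRs = 0.0819 + 0.2507 + 0.3434 + 0.1722 + 0.0355 = 0.8837
TFR = 5 × 0.8837 = 4.4185
GRR = 0.486 × 4.4185 = 2.14739

2.15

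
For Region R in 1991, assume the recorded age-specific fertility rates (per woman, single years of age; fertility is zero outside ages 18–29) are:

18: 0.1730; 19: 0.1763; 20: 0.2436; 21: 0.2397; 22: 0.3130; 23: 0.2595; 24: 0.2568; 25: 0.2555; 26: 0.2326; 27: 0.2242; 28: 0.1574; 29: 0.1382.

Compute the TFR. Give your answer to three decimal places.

Sum of ASFRs = 0.1730 + 0.1763 + 0.2436 + 0.2397 + 0.3130 + 0.2595 + 0.2568 + 0.2555 + 0.2326 + 0.2242 + 0.1574 + 0.1382 = 2.6698
TFR = 2.6698

2.670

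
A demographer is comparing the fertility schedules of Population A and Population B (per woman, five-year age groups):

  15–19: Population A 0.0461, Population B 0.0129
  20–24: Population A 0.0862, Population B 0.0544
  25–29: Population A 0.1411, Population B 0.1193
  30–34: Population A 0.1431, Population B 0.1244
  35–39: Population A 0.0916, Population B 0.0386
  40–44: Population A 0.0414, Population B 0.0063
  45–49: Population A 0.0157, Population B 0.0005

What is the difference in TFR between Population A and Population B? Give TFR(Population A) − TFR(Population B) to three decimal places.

1.044

Population A:
  Sum of ASFRs = 0.0461 + 0.0862 + 0.1411 + 0.1431 + 0.0916 + 0.0414 + 0.0157 = 0.5652
  TFR = 5 × 0.5652 = 2.826
Population B:
  Sum of ASFRs = 0.0129 + 0.0544 + 0.1193 + 0.1244 + 0.0386 + 0.0063 + 0.0005 = 0.3564
  TFR = 5 × 0.3564 = 1.782
Difference = 2.826 − 1.782 = 1.044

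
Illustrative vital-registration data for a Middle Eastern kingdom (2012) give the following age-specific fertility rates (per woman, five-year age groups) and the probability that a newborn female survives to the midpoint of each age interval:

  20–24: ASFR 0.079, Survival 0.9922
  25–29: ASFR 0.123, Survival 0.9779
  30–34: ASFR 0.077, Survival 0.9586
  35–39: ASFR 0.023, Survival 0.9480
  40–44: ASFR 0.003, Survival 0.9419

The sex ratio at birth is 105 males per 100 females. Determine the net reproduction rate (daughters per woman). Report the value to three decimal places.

0.725

Proportion female at birth = 100 / (100 + 105) = 0.48780.
Each age group contributes 5 × ASFR × survival:
  20–24: 5 × 0.079 × 0.9922 = 0.39192
  25–29: 5 × 0.123 × 0.9779 = 0.60141
  30–34: 5 × 0.077 × 0.9586 = 0.36906
  35–39: 5 × 0.023 × 0.9480 = 0.10902
  40–44: 5 × 0.003 × 0.9419 = 0.01413
Sum = 1.48554
NRR = 0.48780 × 1.48554 = 0.72465
NRR < 1, so the cohort does not fully replace itself.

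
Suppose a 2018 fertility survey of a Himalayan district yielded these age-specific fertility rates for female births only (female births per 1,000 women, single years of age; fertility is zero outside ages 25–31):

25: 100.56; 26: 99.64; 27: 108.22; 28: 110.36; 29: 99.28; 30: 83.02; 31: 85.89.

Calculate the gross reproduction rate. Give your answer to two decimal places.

0.69

Sum of female ASFRs = 100.56 + 99.64 + 108.22 + 110.36 + 99.28 + 83.02 + 85.89 = 686.97
GRR = 686.97 / 1000 = 0.68697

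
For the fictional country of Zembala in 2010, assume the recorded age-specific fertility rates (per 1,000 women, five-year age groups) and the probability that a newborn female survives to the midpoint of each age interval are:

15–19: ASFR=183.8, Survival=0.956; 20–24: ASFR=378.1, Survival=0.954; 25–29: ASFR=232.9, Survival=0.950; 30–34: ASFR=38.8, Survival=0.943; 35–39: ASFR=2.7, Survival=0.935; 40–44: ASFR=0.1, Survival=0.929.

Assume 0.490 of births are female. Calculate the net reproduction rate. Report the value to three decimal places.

Proportion female at birth = 0.490.
Survival-weighted fertility by age (5·fₓ·Sₓ):
  15–19: 5 × 183.8/1000 × 0.956 = 0.87856
  20–24: 5 × 378.1/1000 × 0.954 = 1.80354
  25–29: 5 × 232.9/1000 × 0.950 = 1.10628
  30–34: 5 × 38.8/1000 × 0.943 = 0.18294
  35–39: 5 × 2.7/1000 × 0.935 = 0.01262
  40–44: 5 × 0.1/1000 × 0.929 = 0.00046
Sum = 3.98440
NRR = 0.490 × 3.98440 = 1.95236

1.952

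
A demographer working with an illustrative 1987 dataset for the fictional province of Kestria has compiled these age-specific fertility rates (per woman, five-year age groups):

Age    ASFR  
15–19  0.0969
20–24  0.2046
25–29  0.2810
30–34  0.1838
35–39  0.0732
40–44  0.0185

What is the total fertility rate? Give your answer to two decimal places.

Sum of ASFRs = 0.0969 + 0.2046 + 0.2810 + 0.1838 + 0.0732 + 0.0185 = 0.8580
TFR = 5 × 0.8580 = 4.29

4.29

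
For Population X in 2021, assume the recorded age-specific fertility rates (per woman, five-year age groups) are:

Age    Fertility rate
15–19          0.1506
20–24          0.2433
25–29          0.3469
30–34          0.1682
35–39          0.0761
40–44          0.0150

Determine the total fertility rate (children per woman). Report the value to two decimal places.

5.00

Sum of ASFRs = 0.1506 + 0.2433 + 0.3469 + 0.1682 + 0.0761 + 0.0150 = 1.0001
TFR = 5 × 1.0001 = 5.0005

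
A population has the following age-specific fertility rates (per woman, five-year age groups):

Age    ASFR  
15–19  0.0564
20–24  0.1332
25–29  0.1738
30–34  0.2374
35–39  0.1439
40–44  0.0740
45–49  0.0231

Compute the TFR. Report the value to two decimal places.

Sum of ASFRs = 0.0564 + 0.1332 + 0.1738 + 0.2374 + 0.1439 + 0.0740 + 0.0231 = 0.8418
TFR = 5 × 0.8418 = 4.209

4.21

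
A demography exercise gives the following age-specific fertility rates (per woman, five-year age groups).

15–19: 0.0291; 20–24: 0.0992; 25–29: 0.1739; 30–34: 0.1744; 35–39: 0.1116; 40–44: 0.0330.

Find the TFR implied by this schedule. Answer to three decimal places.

3.106

Sum of ASFRs = 0.0291 + 0.0992 + 0.1739 + 0.1744 + 0.1116 + 0.0330 = 0.6212
TFR = 5 × 0.6212 = 3.106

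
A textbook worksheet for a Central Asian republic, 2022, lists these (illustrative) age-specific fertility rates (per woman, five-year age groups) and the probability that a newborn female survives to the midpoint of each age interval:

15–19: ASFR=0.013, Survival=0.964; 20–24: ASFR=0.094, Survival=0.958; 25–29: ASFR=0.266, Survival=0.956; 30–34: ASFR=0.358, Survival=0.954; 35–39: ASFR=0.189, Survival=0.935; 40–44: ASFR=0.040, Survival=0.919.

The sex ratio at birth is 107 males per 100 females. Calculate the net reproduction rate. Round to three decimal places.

2.203

Proportion female at birth = 100 / (100 + 107) = 0.48309.
Each age group contributes 5 × ASFR × survival:
  15–19: 5 × 0.013 × 0.964 = 0.06266
  20–24: 5 × 0.094 × 0.958 = 0.45026
  25–29: 5 × 0.266 × 0.956 = 1.27148
  30–34: 5 × 0.358 × 0.954 = 1.70766
  35–39: 5 × 0.189 × 0.935 = 0.88358
  40–44: 5 × 0.040 × 0.919 = 0.18380
Sum = 4.55944
NRR = 0.48309 × 4.55944 = 2.20262
An NRR exceeding 1 indicates intrinsic growth under these rates.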